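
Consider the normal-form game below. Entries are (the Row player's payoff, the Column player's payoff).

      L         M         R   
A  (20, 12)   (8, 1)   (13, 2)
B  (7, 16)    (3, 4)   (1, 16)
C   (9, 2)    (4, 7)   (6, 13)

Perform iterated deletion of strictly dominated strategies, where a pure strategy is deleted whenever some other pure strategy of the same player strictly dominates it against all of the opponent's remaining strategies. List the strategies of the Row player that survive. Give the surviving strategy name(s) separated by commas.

A

For the Row player, A strictly dominates B on the remaining columns (L: 20>7, M: 8>3, R: 13>1); eliminate B.
Row C is eliminated: A beats it against every remaining column (L: 20>9, M: 8>4, R: 13>6).
For the Column player, L strictly dominates M on the remaining rows (A: 12>1); eliminate M.
For the Column player, L strictly dominates R on the remaining rows (A: 12>2); eliminate R.
Among the remaining strategies, none is strictly dominated by another pure strategy of the same player, so the elimination stops.
Surviving strategies — the Row player: {A}; the Column player: {L}.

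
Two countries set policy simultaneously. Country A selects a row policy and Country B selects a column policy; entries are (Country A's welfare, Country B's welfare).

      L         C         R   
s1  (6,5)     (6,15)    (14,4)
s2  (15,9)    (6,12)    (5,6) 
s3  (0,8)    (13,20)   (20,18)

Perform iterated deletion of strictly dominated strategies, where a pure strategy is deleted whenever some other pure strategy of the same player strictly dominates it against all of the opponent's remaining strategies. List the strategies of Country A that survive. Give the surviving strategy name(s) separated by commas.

s3

For Country B, C strictly dominates L on the remaining rows (s1: 15>5, s2: 12>9, s3: 20>8); eliminate L.
Row s1 is eliminated: s3 beats it against every remaining column (C: 13>6, R: 20>14).
Row s2 is eliminated: s3 beats it against every remaining column (C: 13>6, R: 20>5).
Column R is eliminated: C beats it against every remaining row (s3: 20>18).
Among the remaining strategies, none is strictly dominated by another pure strategy of the same player, so the elimination stops.
Surviving strategies — Country A: {s3}; Country B: {C}.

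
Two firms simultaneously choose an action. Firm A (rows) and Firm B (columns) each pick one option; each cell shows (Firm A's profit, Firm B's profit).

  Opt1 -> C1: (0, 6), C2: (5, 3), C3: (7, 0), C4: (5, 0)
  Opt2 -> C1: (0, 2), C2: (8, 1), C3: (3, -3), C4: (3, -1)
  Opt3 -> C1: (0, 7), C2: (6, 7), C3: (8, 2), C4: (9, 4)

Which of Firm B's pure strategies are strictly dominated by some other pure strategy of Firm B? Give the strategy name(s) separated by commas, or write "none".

C3, C4

C1: no other strategy beats it everywhere (C2 at Opt1 (6>3); C3 at Opt1 (6>0); C4 at Opt1 (6>0)).
C2: no other strategy beats it everywhere (C1 at Opt3 (7=7); C3 at Opt1 (3>0); C4 at Opt1 (3>0)).
C3: dominated, since C1 does at least as well everywhere (Opt1: 6>0, Opt2: 2>-3, Opt3: 7>2).
C4 is strictly dominated by C1 (Opt1: 6>0, Opt2: 2>-1, Opt3: 7>4).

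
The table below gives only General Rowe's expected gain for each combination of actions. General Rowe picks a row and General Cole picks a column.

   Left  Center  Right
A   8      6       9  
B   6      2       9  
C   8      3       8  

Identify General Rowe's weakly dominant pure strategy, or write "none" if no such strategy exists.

A

A vs B: Left: 8>6, Center: 6>2, Right: 9=9.
A vs C: Left: 8=8, Center: 6>3, Right: 9>8.
A is at least as good as every other strategy against every opponent action, so it is weakly dominant.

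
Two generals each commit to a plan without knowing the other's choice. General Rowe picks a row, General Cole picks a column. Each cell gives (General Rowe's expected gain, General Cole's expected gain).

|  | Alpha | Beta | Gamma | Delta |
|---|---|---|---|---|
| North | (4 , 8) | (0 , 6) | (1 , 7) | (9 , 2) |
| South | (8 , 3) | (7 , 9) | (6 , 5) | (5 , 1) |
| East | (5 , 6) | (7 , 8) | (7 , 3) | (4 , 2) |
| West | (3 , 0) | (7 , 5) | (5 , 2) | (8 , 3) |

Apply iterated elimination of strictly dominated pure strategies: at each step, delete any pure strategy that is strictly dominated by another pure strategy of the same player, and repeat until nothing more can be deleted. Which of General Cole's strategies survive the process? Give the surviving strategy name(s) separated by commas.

Beta

For General Cole, Beta strictly dominates Delta on the remaining rows (North: 6>2, South: 9>1, East: 8>2, West: 5>3); eliminate Delta.
Row North is eliminated: South beats it against every remaining column (Alpha: 8>4, Beta: 7>0, Gamma: 6>1).
Column Alpha is eliminated: Beta beats it against every remaining row (South: 9>3, East: 8>6, West: 5>0).
Column Gamma is eliminated: Beta beats it against every remaining row (South: 9>5, East: 8>3, West: 5>2).
Among the remaining strategies, none is strictly dominated by another pure strategy of the same player, so the elimination stops.
Surviving strategies — General Rowe: {South, East, West}; General Cole: {Beta}.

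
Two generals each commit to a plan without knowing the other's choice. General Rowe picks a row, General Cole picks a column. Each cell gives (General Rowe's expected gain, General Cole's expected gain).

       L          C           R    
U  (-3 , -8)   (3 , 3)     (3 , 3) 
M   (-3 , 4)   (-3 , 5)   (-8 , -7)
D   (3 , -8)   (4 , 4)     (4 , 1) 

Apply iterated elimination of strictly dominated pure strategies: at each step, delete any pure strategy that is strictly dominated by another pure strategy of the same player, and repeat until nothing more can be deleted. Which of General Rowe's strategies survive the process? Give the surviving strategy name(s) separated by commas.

D

For General Rowe, D strictly dominates U on the remaining columns (L: 3>-3, C: 4>3, R: 4>3); eliminate U.
Row M is eliminated: D beats it against every remaining column (L: 3>-3, C: 4>-3, R: 4>-8).
For General Cole, C strictly dominates L on the remaining rows (D: 4>-8); eliminate L.
General Cole's strategy R is strictly dominated by C (D: 4>1) and is removed.
Among the remaining strategies, none is strictly dominated by another pure strategy of the same player, so the elimination stops.
Surviving strategies — General Rowe: {D}; General Cole: {C}.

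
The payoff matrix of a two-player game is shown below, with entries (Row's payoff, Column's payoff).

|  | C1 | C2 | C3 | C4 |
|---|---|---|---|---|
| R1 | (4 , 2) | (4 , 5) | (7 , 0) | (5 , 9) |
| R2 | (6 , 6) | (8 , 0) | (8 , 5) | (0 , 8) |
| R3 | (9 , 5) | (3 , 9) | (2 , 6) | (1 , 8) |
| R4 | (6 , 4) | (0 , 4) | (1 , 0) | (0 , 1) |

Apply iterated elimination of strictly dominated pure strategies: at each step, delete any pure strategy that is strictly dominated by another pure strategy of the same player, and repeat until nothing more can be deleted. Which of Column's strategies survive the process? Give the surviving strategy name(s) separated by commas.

Row R4 is eliminated: R3 beats it against every remaining column (C1: 9>6, C2: 3>0, C3: 2>1, C4: 1>0).
For Column, C4 strictly dominates C1 on the remaining rows (R1: 9>2, R2: 8>6, R3: 8>5); eliminate C1.
Row R3 is eliminated: R1 beats it against every remaining column (C2: 4>3, C3: 7>2, C4: 5>1).
Column C2 is eliminated: C4 beats it against every remaining row (R1: 9>5, R2: 8>0).
Column's strategy C3 is strictly dominated by C4 (R1: 9>0, R2: 8>5) and is removed.
Row R2 is eliminated: R1 beats it against every remaining column (C4: 5>0).
Among the remaining strategies, none is strictly dominated by another pure strategy of the same player, so the elimination stops.
Surviving strategies — Row: {R1}; Column: {C4}.

C4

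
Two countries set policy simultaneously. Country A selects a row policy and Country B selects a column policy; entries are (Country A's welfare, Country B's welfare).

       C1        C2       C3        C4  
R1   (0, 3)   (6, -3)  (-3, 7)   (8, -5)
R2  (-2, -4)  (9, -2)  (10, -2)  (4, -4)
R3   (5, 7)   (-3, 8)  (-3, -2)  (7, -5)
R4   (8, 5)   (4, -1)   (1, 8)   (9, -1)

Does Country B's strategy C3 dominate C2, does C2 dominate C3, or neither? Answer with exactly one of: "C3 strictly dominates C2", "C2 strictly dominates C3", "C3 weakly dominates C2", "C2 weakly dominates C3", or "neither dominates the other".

neither dominates the other

C3's payoffs vs C2's, by Country A's action — R1: 7>-3, R2: -2=-2, R3: -2<8, R4: 8>-1.
C3 does better at R1, R4 but worse at R3; neither strategy dominates the other.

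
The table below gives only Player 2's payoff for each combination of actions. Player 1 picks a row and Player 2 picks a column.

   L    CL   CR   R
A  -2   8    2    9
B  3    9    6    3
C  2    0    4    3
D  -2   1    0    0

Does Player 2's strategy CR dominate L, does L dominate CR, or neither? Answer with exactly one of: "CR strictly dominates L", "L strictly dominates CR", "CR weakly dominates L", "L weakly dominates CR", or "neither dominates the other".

CR strictly dominates L

CR's payoffs vs L's, by Player 1's action — A: 2>-2, B: 6>3, C: 4>2, D: 0>-2.
Every comparison favours CR, so CR strictly dominates L.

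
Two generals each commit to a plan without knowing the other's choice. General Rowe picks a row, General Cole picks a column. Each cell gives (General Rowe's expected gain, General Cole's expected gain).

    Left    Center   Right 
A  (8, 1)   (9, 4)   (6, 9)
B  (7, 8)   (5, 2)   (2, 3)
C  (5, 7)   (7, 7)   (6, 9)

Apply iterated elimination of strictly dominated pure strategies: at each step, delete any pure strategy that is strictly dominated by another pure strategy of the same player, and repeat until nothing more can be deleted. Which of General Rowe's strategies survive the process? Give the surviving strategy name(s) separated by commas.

A, C

General Rowe's strategy B is strictly dominated by A (Left: 8>7, Center: 9>5, Right: 6>2) and is removed.
For General Cole, Right strictly dominates Left on the remaining rows (A: 9>1, C: 9>7); eliminate Left.
For General Cole, Right strictly dominates Center on the remaining rows (A: 9>4, C: 9>7); eliminate Center.
Among the remaining strategies, none is strictly dominated by another pure strategy of the same player, so the elimination stops.
Surviving strategies — General Rowe: {A, C}; General Cole: {Right}.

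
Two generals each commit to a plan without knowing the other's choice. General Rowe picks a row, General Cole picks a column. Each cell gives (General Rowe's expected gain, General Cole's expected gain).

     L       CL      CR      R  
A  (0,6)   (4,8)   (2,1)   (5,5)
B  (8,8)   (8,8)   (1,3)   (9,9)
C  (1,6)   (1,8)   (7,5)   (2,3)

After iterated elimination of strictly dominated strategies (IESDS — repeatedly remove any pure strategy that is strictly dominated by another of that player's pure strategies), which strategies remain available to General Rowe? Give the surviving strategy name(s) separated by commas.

Column CR is eliminated: L beats it against every remaining row (A: 6>1, B: 8>3, C: 6>5).
General Rowe's strategy A is strictly dominated by B (L: 8>0, CL: 8>4, R: 9>5) and is removed.
For General Rowe, B strictly dominates C on the remaining columns (L: 8>1, CL: 8>1, R: 9>2); eliminate C.
For General Cole, R strictly dominates L on the remaining rows (B: 9>8); eliminate L.
Column CL is eliminated: R beats it against every remaining row (B: 9>8).
Among the remaining strategies, none is strictly dominated by another pure strategy of the same player, so the elimination stops.
Surviving strategies — General Rowe: {B}; General Cole: {R}.

B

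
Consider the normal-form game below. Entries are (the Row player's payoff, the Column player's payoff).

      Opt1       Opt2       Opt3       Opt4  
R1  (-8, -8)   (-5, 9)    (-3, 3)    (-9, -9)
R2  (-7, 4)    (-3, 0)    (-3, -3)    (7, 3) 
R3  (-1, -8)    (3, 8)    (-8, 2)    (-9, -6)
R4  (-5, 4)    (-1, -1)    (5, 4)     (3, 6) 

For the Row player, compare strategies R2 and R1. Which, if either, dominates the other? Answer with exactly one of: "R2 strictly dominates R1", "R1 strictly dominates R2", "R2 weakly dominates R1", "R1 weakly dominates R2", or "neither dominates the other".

R2's payoffs vs R1's, by the Column player's action — Opt1: -7>-8, Opt2: -3>-5, Opt3: -3=-3, Opt4: 7>-9.
R2 is at least as good everywhere and strictly better somewhere (tied only at Opt3), so R2 weakly but not strictly dominates R1.

R2 weakly dominates R1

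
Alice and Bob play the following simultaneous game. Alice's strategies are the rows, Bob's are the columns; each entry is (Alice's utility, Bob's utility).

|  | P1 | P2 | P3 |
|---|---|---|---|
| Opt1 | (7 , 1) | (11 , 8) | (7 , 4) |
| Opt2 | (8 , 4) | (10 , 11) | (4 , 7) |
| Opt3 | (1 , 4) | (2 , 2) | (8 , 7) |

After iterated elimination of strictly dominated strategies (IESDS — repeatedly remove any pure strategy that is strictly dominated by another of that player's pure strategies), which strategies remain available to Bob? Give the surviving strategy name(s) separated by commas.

P2, P3

Bob's strategy P1 is strictly dominated by P3 (Opt1: 4>1, Opt2: 7>4, Opt3: 7>4) and is removed.
Row Opt2 is eliminated: Opt1 beats it against every remaining column (P2: 11>10, P3: 7>4).
Among the remaining strategies, none is strictly dominated by another pure strategy of the same player, so the elimination stops.
Surviving strategies — Alice: {Opt1, Opt3}; Bob: {P2, P3}.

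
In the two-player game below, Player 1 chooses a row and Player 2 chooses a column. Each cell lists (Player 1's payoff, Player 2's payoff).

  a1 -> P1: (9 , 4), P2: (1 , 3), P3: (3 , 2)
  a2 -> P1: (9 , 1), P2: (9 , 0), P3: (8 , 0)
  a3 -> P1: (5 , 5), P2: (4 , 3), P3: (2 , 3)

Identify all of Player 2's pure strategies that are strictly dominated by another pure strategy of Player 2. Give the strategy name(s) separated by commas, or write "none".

P1: no other strategy beats it everywhere (P2 at a1 (4>3); P3 at a1 (4>2)).
P1 strictly dominates P2 — a1: 4>3, a2: 1>0, a3: 5>3.
P3 is strictly dominated by P1 (a1: 4>2, a2: 1>0, a3: 5>3).

P2, P3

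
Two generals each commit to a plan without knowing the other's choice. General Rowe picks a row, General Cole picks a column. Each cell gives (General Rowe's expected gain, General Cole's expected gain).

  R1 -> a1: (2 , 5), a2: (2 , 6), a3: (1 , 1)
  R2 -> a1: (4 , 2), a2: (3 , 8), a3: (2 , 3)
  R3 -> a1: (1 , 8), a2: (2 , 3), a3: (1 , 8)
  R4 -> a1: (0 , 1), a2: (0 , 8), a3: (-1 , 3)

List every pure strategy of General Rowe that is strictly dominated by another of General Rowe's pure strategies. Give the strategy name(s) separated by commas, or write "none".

R2 strictly dominates R1 — a1: 4>2, a2: 3>2, a3: 2>1.
R2: no other strategy beats it everywhere (R1 at a1 (4>2); R3 at a1 (4>1); R4 at a1 (4>0)).
R3 is strictly dominated by R2 (a1: 4>1, a2: 3>2, a3: 2>1).
R1 strictly dominates R4 — a1: 2>0, a2: 2>0, a3: 1>-1.

R1, R3, R4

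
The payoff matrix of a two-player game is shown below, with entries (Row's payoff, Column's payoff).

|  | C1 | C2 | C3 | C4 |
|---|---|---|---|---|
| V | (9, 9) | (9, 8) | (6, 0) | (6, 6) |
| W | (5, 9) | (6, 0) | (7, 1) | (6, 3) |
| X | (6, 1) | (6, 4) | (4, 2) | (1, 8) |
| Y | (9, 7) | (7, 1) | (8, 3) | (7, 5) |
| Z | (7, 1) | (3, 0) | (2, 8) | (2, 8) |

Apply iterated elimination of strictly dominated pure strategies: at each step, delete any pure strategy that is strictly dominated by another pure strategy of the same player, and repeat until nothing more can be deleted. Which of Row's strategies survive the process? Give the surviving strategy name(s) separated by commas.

V, Y

Row W is eliminated: Y beats it against every remaining column (C1: 9>5, C2: 7>6, C3: 8>7, C4: 7>6).
Row's strategy X is strictly dominated by V (C1: 9>6, C2: 9>6, C3: 6>4, C4: 6>1) and is removed.
For Row, V strictly dominates Z on the remaining columns (C1: 9>7, C2: 9>3, C3: 6>2, C4: 6>2); eliminate Z.
For Column, C1 strictly dominates C2 on the remaining rows (V: 9>8, Y: 7>1); eliminate C2.
For Column, C1 strictly dominates C3 on the remaining rows (V: 9>0, Y: 7>3); eliminate C3.
Column C4 is eliminated: C1 beats it against every remaining row (V: 9>6, Y: 7>5).
Among the remaining strategies, none is strictly dominated by another pure strategy of the same player, so the elimination stops.
Surviving strategies — Row: {V, Y}; Column: {C1}.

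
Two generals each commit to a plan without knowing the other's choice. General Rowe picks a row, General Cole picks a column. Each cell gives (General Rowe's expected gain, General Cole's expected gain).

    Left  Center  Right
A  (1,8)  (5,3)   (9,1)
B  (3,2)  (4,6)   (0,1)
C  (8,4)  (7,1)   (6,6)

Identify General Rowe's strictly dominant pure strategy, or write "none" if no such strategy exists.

A fails to dominate B at Left (1<3).
B fails to dominate A at Center (4<5).
C fails to dominate A at Right (6<9).
No single strategy dominates all the others.

none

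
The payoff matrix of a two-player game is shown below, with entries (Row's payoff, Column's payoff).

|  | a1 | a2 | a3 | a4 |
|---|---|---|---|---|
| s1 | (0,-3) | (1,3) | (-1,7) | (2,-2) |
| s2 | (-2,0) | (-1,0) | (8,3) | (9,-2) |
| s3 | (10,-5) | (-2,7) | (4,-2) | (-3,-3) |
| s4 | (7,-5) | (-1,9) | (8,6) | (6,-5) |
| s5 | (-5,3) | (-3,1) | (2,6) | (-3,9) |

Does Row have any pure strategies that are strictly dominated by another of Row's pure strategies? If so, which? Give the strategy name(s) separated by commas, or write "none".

s1 is not dominated — it holds its own against s2 at a1 (0>-2); s3 at a2 (1>-2); s4 at a2 (1>-1); s5 at a1 (0>-5).
s2 is not dominated — it holds its own against s1 at a3 (8>-1); s3 at a2 (-1>-2); s4 at a2 (-1=-1); s5 at a1 (-2>-5).
Nothing dominates s3: s1 at a1 (10>0); s2 at a1 (10>-2); s4 at a1 (10>7); s5 at a1 (10>-5).
Nothing dominates s4: s1 at a1 (7>0); s2 at a1 (7>-2); s3 at a2 (-1>-2); s5 at a1 (7>-5).
s2 strictly dominates s5 — a1: -2>-5, a2: -1>-3, a3: 8>2, a4: 9>-3.

s5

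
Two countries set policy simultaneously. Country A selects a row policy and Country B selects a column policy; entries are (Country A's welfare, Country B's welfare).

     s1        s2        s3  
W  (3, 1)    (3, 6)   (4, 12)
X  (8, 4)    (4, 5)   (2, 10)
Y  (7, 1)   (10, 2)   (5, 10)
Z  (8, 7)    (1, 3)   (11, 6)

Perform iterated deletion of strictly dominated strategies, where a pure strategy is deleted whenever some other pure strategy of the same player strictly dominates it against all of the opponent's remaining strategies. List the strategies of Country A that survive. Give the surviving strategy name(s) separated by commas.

X, Z

For Country A, Y strictly dominates W on the remaining columns (s1: 7>3, s2: 10>3, s3: 5>4); eliminate W.
Column s2 is eliminated: s3 beats it against every remaining row (X: 10>5, Y: 10>2, Z: 6>3).
Row Y is eliminated: Z beats it against every remaining column (s1: 8>7, s3: 11>5).
Among the remaining strategies, none is strictly dominated by another pure strategy of the same player, so the elimination stops.
Surviving strategies — Country A: {X, Z}; Country B: {s1, s3}.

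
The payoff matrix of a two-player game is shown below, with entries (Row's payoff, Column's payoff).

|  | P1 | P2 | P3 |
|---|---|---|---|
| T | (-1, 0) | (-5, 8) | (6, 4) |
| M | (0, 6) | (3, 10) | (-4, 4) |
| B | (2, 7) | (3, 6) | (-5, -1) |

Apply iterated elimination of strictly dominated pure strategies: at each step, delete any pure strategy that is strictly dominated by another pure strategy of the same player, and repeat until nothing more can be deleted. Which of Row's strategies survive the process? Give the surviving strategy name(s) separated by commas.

Column's strategy P3 is strictly dominated by P2 (T: 8>4, M: 10>4, B: 6>-1) and is removed.
Row's strategy T is strictly dominated by M (P1: 0>-1, P2: 3>-5) and is removed.
Among the remaining strategies, none is strictly dominated by another pure strategy of the same player, so the elimination stops.
Surviving strategies — Row: {M, B}; Column: {P1, P2}.

M, B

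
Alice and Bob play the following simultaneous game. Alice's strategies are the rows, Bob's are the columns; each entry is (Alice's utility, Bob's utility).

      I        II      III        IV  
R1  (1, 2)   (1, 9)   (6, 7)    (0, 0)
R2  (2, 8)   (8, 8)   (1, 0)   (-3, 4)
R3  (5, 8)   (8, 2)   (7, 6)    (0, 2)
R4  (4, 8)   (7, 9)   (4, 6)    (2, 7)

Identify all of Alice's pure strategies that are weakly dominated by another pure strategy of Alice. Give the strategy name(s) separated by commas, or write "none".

R3 weakly dominates R1 — I: 5>1, II: 8>1, III: 7>6, IV: 0=0.
R2 is weakly dominated by R3 (I: 5>2, II: 8=8, III: 7>1, IV: 0>-3).
Nothing dominates R3: R1 at I (5>1); R2 at I (5>2); R4 at I (5>4).
R4 is not dominated — it holds its own against R1 at I (4>1); R2 at I (4>2); R3 at IV (2>0).

R1, R2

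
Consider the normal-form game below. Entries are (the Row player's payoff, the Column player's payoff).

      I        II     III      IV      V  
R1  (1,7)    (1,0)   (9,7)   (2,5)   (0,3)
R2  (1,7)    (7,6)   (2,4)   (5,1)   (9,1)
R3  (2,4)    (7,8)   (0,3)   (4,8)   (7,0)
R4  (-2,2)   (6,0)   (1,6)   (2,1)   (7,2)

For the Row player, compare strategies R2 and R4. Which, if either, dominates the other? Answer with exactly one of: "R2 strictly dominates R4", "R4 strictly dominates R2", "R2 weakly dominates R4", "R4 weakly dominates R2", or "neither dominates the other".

Compare R2 to R4 across each choice by the Column player: I: 1>-2, II: 7>6, III: 2>1, IV: 5>2, V: 9>7.
R2 gives a strictly higher payoff against each choice by the Column player, so R2 strictly dominates R4.

R2 strictly dominates R4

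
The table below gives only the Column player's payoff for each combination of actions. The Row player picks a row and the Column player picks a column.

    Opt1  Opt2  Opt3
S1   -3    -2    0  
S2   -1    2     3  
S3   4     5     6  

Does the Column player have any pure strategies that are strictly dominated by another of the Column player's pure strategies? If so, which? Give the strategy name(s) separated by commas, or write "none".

Opt1, Opt2

Opt2 strictly dominates Opt1 — S1: -2>-3, S2: 2>-1, S3: 5>4.
Opt2 is strictly dominated by Opt3 (S1: 0>-2, S2: 3>2, S3: 6>5).
Opt3: no other strategy beats it everywhere (Opt1 at S1 (0>-3); Opt2 at S1 (0>-2)).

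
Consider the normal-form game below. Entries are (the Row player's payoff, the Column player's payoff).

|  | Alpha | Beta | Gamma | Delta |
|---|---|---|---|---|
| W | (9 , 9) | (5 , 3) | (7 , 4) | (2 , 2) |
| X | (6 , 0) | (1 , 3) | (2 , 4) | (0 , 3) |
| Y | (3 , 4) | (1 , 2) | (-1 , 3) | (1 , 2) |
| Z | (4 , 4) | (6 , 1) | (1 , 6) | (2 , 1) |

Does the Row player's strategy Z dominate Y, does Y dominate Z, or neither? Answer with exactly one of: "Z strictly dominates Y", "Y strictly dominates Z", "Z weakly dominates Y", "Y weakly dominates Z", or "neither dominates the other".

Z strictly dominates Y

Compare Z to Y across each opponent action: Alpha: 4>3, Beta: 6>1, Gamma: 1>-1, Delta: 2>1.
Z gives a strictly higher payoff against each opponent action, so Z strictly dominates Y.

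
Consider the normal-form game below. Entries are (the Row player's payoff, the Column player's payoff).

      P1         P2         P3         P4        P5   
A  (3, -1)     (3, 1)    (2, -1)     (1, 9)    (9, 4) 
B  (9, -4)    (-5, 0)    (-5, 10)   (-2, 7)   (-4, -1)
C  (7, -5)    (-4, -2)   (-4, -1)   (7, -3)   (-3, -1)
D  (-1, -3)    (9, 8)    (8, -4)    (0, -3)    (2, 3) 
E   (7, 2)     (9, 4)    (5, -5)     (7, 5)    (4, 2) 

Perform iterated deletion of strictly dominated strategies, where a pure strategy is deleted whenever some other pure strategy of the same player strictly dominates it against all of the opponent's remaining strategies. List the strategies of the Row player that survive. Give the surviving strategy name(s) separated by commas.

Column P1 is eliminated: P2 beats it against every remaining row (A: 1>-1, B: 0>-4, C: -2>-5, D: 8>-3, E: 4>2).
Row B is eliminated: A beats it against every remaining column (P2: 3>-5, P3: 2>-5, P4: 1>-2, P5: 9>-4).
Among the remaining strategies, none is strictly dominated by another pure strategy of the same player, so the elimination stops.
Surviving strategies — the Row player: {A, C, D, E}; the Column player: {P2, P3, P4, P5}.

A, C, D, E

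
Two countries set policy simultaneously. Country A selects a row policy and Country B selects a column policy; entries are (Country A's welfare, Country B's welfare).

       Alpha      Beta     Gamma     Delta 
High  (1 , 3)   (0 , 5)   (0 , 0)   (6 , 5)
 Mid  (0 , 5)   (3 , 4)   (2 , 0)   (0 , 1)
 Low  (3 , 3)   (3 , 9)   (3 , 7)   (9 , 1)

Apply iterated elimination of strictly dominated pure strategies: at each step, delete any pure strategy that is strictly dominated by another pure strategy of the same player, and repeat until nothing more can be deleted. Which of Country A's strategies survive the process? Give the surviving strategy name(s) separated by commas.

Mid, Low

For Country A, Low strictly dominates High on the remaining columns (Alpha: 3>1, Beta: 3>0, Gamma: 3>0, Delta: 9>6); eliminate High.
Column Gamma is eliminated: Beta beats it against every remaining row (Mid: 4>0, Low: 9>7).
Country B's strategy Delta is strictly dominated by Alpha (Mid: 5>1, Low: 3>1) and is removed.
Among the remaining strategies, none is strictly dominated by another pure strategy of the same player, so the elimination stops.
Surviving strategies — Country A: {Mid, Low}; Country B: {Alpha, Beta}.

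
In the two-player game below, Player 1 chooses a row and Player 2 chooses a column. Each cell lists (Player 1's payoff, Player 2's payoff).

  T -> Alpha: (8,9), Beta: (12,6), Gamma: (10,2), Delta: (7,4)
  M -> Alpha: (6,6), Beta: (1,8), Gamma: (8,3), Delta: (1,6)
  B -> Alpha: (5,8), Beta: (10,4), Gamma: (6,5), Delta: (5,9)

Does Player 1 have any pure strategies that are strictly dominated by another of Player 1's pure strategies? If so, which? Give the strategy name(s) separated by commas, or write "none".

Nothing dominates T: M at Alpha (8>6); B at Alpha (8>5).
T strictly dominates M — Alpha: 8>6, Beta: 12>1, Gamma: 10>8, Delta: 7>1.
T strictly dominates B — Alpha: 8>5, Beta: 12>10, Gamma: 10>6, Delta: 7>5.

M, B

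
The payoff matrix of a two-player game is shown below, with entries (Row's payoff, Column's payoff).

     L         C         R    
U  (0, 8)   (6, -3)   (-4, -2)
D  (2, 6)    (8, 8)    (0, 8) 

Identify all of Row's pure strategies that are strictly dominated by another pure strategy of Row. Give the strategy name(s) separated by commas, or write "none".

U

D strictly dominates U — L: 2>0, C: 8>6, R: 0>-4.
D: no other strategy beats it everywhere (U at L (2>0)).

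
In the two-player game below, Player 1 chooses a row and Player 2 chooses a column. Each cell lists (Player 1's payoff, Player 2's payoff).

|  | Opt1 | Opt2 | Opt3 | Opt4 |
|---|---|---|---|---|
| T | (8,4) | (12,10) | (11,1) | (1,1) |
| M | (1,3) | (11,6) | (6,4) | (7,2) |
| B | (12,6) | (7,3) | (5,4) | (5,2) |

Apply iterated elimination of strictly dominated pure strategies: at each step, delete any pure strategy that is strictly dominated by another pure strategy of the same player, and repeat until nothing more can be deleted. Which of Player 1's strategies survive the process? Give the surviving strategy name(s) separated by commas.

Player 2's strategy Opt4 is strictly dominated by Opt1 (T: 4>1, M: 3>2, B: 6>2) and is removed.
Player 1's strategy M is strictly dominated by T (Opt1: 8>1, Opt2: 12>11, Opt3: 11>6) and is removed.
For Player 2, Opt1 strictly dominates Opt3 on the remaining rows (T: 4>1, B: 6>4); eliminate Opt3.
Among the remaining strategies, none is strictly dominated by another pure strategy of the same player, so the elimination stops.
Surviving strategies — Player 1: {T, B}; Player 2: {Opt1, Opt2}.

T, B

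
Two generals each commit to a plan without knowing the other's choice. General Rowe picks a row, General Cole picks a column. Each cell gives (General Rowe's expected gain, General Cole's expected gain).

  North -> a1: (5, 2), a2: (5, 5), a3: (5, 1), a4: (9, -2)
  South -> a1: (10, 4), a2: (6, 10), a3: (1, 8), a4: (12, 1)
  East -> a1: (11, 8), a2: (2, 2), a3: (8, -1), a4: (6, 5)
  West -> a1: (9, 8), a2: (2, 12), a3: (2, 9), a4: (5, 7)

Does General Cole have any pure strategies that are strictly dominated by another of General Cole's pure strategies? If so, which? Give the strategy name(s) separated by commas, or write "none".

a3, a4

a1 is not dominated — it holds its own against a2 at East (8>2); a3 at North (2>1); a4 at North (2>-2).
a2 is not dominated — it holds its own against a1 at North (5>2); a3 at North (5>1); a4 at North (5>-2).
a3: dominated, since a2 does at least as well everywhere (North: 5>1, South: 10>8, East: 2>-1, West: 12>9).
a4: dominated, since a1 does at least as well everywhere (North: 2>-2, South: 4>1, East: 8>5, West: 8>7).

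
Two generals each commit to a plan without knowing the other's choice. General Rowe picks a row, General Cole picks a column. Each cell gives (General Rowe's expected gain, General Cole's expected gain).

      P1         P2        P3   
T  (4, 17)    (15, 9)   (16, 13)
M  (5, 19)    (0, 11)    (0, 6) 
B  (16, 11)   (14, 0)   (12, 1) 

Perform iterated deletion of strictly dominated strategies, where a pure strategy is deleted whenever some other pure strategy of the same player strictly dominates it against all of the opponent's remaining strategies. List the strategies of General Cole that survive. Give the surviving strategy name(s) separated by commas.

P1

General Rowe's strategy M is strictly dominated by B (P1: 16>5, P2: 14>0, P3: 12>0) and is removed.
For General Cole, P1 strictly dominates P2 on the remaining rows (T: 17>9, B: 11>0); eliminate P2.
Column P3 is eliminated: P1 beats it against every remaining row (T: 17>13, B: 11>1).
General Rowe's strategy T is strictly dominated by B (P1: 16>4) and is removed.
Among the remaining strategies, none is strictly dominated by another pure strategy of the same player, so the elimination stops.
Surviving strategies — General Rowe: {B}; General Cole: {P1}.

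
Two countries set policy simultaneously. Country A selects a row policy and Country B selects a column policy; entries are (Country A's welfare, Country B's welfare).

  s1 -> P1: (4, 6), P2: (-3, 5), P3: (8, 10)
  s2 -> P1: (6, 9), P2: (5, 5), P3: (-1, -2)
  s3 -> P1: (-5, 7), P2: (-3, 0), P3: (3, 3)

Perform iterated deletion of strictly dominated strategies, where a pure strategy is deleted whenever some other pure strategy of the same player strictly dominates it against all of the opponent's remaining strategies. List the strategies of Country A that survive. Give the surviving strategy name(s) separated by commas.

Country B's strategy P2 is strictly dominated by P1 (s1: 6>5, s2: 9>5, s3: 7>0) and is removed.
Row s3 is eliminated: s1 beats it against every remaining column (P1: 4>-5, P3: 8>3).
Among the remaining strategies, none is strictly dominated by another pure strategy of the same player, so the elimination stops.
Surviving strategies — Country A: {s1, s2}; Country B: {P1, P3}.

s1, s2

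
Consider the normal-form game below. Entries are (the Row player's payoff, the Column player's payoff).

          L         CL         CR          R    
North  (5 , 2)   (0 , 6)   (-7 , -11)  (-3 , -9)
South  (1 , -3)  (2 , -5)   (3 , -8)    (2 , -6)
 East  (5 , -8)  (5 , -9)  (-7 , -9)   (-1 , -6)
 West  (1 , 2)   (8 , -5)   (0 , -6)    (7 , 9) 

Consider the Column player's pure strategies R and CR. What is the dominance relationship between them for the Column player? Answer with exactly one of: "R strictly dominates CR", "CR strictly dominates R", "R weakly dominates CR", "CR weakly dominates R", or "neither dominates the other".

Compare R to CR across each choice by the Row player: North: -9>-11, South: -6>-8, East: -6>-9, West: 9>-6.
Every comparison favours R, so R strictly dominates CR.

R strictly dominates CR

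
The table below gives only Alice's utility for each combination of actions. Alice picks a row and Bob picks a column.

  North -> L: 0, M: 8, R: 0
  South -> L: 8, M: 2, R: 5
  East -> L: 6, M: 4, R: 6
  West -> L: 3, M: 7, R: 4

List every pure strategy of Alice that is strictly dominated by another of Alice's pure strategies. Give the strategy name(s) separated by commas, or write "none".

none

North: no other strategy beats it everywhere (South at M (8>2); East at M (8>4); West at M (8>7)).
South: no other strategy beats it everywhere (North at L (8>0); East at L (8>6); West at L (8>3)).
East: no other strategy beats it everywhere (North at L (6>0); South at M (4>2); West at L (6>3)).
West: no other strategy beats it everywhere (North at L (3>0); South at M (7>2); East at M (7>4)).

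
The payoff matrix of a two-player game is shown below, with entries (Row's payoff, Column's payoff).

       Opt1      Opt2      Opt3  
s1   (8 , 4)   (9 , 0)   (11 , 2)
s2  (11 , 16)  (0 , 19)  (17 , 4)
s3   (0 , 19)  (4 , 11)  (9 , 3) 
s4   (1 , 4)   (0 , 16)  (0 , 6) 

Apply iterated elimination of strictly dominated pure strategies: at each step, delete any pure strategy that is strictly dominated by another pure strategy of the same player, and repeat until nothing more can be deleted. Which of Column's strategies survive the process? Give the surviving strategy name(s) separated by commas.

Row s3 is eliminated: s1 beats it against every remaining column (Opt1: 8>0, Opt2: 9>4, Opt3: 11>9).
Row's strategy s4 is strictly dominated by s1 (Opt1: 8>1, Opt2: 9>0, Opt3: 11>0) and is removed.
Column Opt3 is eliminated: Opt1 beats it against every remaining row (s1: 4>2, s2: 16>4).
Among the remaining strategies, none is strictly dominated by another pure strategy of the same player, so the elimination stops.
Surviving strategies — Row: {s1, s2}; Column: {Opt1, Opt2}.

Opt1, Opt2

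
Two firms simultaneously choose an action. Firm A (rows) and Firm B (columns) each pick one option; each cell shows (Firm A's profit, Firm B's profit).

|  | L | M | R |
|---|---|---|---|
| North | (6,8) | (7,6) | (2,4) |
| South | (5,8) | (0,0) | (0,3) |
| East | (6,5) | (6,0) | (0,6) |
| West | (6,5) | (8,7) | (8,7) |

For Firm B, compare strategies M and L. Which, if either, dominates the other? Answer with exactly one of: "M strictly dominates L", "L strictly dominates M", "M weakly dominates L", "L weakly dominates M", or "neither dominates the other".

Compare M to L across each opponent action: North: 6<8, South: 0<8, East: 0<5, West: 7>5.
M does better at West but worse at North, South, East; neither strategy dominates the other.

neither dominates the other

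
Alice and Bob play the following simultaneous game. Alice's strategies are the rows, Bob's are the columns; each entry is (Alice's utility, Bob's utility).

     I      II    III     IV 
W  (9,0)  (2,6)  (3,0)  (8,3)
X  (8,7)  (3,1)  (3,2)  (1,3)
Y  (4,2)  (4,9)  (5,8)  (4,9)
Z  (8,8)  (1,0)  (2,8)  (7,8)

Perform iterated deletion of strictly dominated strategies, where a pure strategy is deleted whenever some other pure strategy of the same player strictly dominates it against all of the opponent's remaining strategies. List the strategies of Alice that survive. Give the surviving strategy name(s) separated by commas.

Alice's strategy Z is strictly dominated by W (I: 9>8, II: 2>1, III: 3>2, IV: 8>7) and is removed.
Column III is eliminated: IV beats it against every remaining row (W: 3>0, X: 3>2, Y: 9>8).
Among the remaining strategies, none is strictly dominated by another pure strategy of the same player, so the elimination stops.
Surviving strategies — Alice: {W, X, Y}; Bob: {I, II, IV}.

W, X, Y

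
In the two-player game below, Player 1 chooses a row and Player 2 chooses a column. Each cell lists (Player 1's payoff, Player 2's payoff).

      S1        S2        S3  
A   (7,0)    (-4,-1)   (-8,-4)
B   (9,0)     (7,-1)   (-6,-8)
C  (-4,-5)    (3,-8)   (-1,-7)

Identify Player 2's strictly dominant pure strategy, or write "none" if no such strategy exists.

S1

S1 vs S2: A: 0>-1, B: 0>-1, C: -5>-8.
S1 vs S3: A: 0>-4, B: 0>-8, C: -5>-7.
S1 strictly beats every other strategy against every opponent action, so it is strictly dominant.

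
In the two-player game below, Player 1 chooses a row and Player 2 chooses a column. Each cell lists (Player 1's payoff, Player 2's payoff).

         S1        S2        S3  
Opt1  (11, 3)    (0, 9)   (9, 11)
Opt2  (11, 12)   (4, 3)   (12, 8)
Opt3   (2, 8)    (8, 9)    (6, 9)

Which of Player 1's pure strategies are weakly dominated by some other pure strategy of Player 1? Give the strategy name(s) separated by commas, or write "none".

Opt1: dominated, since Opt2 does at least as well everywhere (S1: 11=11, S2: 4>0, S3: 12>9).
Opt2: no other strategy beats it everywhere (Opt1 at S2 (4>0); Opt3 at S1 (11>2)).
Opt3: no other strategy beats it everywhere (Opt1 at S2 (8>0); Opt2 at S2 (8>4)).

Opt1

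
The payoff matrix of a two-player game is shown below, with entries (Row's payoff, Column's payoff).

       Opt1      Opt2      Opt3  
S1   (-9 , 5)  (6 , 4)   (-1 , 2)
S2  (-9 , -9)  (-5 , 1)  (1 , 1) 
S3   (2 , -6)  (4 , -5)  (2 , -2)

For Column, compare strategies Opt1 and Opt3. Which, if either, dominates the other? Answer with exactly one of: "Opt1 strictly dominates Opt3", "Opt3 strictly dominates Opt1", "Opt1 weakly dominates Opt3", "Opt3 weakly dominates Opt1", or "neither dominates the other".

Compare Opt1 to Opt3 across each choice by Row: S1: 5>2, S2: -9<1, S3: -6<-2.
Opt1 does better at S1 but worse at S2, S3; neither strategy dominates the other.

neither dominates the other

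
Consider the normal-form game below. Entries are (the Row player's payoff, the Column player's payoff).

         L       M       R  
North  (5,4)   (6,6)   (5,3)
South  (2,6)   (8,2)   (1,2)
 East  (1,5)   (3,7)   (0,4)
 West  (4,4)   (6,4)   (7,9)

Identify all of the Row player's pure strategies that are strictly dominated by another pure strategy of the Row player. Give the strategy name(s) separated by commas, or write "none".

North is not dominated — it holds its own against South at L (5>2); East at L (5>1); West at L (5>4).
Nothing dominates South: North at M (8>6); East at L (2>1); West at M (8>6).
North strictly dominates East — L: 5>1, M: 6>3, R: 5>0.
West: no other strategy beats it everywhere (North at M (6=6); South at L (4>2); East at L (4>1)).

East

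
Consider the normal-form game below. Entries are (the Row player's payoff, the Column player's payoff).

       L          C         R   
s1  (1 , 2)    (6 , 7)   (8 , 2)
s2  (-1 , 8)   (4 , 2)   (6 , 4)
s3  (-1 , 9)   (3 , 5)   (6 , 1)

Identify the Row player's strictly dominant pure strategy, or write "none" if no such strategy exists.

s1 vs s2: L: 1>-1, C: 6>4, R: 8>6.
s1 vs s3: L: 1>-1, C: 6>3, R: 8>6.
s1 strictly beats every other strategy against every opponent action, so it is strictly dominant.

s1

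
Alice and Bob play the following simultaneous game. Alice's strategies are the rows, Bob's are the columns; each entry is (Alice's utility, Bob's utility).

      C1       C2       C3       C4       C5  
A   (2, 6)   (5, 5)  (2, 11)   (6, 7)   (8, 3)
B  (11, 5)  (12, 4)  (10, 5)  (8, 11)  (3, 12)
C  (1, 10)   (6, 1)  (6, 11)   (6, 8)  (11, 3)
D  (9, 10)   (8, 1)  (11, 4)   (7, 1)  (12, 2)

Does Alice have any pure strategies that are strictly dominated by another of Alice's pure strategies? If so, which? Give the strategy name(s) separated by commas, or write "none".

D strictly dominates A — C1: 9>2, C2: 8>5, C3: 11>2, C4: 7>6, C5: 12>8.
B is not dominated — it holds its own against A at C1 (11>2); C at C1 (11>1); D at C1 (11>9).
C: dominated, since D does at least as well everywhere (C1: 9>1, C2: 8>6, C3: 11>6, C4: 7>6, C5: 12>11).
Nothing dominates D: A at C1 (9>2); B at C3 (11>10); C at C1 (9>1).

A, C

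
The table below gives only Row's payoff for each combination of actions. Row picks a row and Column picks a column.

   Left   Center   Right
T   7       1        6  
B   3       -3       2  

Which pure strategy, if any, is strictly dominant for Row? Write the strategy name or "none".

T

T vs B: Left: 7>3, Center: 1>-3, Right: 6>2.
T strictly beats every other strategy against every opponent action, so it is strictly dominant.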